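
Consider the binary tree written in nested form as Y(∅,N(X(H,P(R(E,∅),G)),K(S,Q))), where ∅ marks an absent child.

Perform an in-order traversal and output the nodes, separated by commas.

In-order visits the left subtree, then the node, then the right subtree.
At Y: no left child.
Visit Y.
At Y: go right to N.
  At N: go left to X.
    At X: go left to H.
      H is a leaf — visit H.
    Visit X.
    At X: go right to P.
      At P: go left to R.
        At R: go left to E.
          E is a leaf — visit E.
        Visit R.
        At R: no right child.
      Visit P.
      At P: go right to G.
        G is a leaf — visit G.
  Visit N.
  At N: go right to K.
    At K: go left to S.
      S is a leaf — visit S.
    Visit K.
    At K: go right to Q.
      Q is a leaf — visit Q.

Y, H, X, E, R, P, G, N, S, K, Q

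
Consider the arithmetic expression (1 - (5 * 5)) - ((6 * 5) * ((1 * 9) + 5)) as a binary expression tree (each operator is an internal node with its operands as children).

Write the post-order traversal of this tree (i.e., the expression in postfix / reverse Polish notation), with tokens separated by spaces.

1 5 5 * - 6 5 * 1 9 * 5 + * -

Post-order on an expression tree gives postfix notation: for each operator, emit left operand, right operand, then the operator.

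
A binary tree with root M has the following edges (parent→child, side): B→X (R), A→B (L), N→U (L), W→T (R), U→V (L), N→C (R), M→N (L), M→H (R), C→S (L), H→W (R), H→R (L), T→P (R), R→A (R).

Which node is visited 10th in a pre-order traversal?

B

Pre-order visits the node, then its left subtree, then its right subtree.
Visit M.
At M: go left to N.
  Visit N.
  At N: go left to U.
    Visit U.
    At U: go left to V.
      V is a leaf — visit V.
    At U: no right child.
  At N: go right to C.
    Visit C.
    At C: go left to S.
      S is a leaf — visit S.
    At C: no right child.
At M: go right to H.
  Visit H.
  At H: go left to R.
    Visit R.
    At R: no left child.
    At R: go right to A.
      Visit A.
      At A: go left to B.
        Visit B.
        At B: no left child.
        At B: go right to X.
          X is a leaf — visit X.
      At A: no right child.
  At H: go right to W.
    Visit W.
    At W: no left child.
    At W: go right to T.
      Visit T.
      At T: no left child.
      At T: go right to P.
        P is a leaf — visit P.
Full pre-order sequence: M, N, U, V, C, S, H, R, A, B, X, W, T, P.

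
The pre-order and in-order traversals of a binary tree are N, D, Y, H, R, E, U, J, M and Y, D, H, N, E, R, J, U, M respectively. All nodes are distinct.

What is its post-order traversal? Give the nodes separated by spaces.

Y H D E J M U R N

The first element of pre-order is the root; it splits in-order into left and right subtrees.
Root N: left subtree has 3 nodes {Y, D, H}, right has 5 {E, R, J, U, M}.
  Root D: left subtree has 1 node {Y}, right has 1 {H}.
  Root R: left subtree has 1 node {E}, right has 3 {J, U, M}.
    Root U: left subtree has 1 node {J}, right has 1 {M}.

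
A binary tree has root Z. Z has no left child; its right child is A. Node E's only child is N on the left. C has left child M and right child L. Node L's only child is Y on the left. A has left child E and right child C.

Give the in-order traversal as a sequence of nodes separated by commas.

Z, N, E, A, M, C, Y, L

In-order visits the left subtree, then the node, then the right subtree.
At Z: no left child.
Visit Z.
At Z: go right to A.
  At A: go left to E.
    At E: go left to N.
      N is a leaf — visit N.
    Visit E.
    At E: no right child.
  Visit A.
  At A: go right to C.
    At C: go left to M.
      M is a leaf — visit M.
    Visit C.
    At C: go right to L.
      At L: go left to Y.
        Y is a leaf — visit Y.
      Visit L.
      At L: no right child.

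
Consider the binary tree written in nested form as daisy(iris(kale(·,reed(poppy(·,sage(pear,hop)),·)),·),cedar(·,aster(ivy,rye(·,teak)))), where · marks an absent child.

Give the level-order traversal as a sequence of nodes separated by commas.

daisy, iris, cedar, kale, aster, reed, ivy, rye, poppy, teak, sage, pear, hop

Level-order visits nodes level by level from the root, left to right within each level.
Level 0: daisy
Level 1: iris, cedar
Level 2: kale, aster
Level 3: reed, ivy, rye
Level 4: poppy, teak
Level 5: sage
Level 6: pear, hop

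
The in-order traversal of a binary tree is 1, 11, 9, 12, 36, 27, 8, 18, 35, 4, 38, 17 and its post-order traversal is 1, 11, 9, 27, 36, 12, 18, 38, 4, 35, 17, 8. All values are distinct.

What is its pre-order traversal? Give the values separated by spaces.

8 12 9 11 1 36 27 17 35 18 4 38

The last element of post-order is the root; it splits in-order into left and right subtrees.
Root 8: left subtree has 6 nodes {1, 11, 9, 12, 36, 27}, right has 5 {18, 35, 4, 38, 17}.
  Root 12: left subtree has 3 nodes {1, 11, 9}, right has 2 {36, 27}.
    Root 9: left subtree has 2 nodes {1, 11}, right has 0 { }.
      Root 11: left subtree has 1 node {1}, right has 0 { }.
    Root 36: left subtree has 0 nodes { }, right has 1 {27}.
  Root 17: left subtree has 4 nodes {18, 35, 4, 38}, right has 0 { }.
    Root 35: left subtree has 1 node {18}, right has 2 {4, 38}.
      Root 4: left subtree has 0 nodes { }, right has 1 {38}.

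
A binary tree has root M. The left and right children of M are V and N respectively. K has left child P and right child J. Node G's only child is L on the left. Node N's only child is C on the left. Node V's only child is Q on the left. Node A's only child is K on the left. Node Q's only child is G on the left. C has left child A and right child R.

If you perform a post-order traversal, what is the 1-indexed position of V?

4

Post-order visits the left subtree, then the right subtree, then the node.
At M: go left to V.
  At V: go left to Q.
    At Q: go left to G.
      At G: go left to L.
        L is a leaf — visit L.
      At G: no right child.
      Visit G.
    At Q: no right child.
    Visit Q.
  At V: no right child.
  Visit V.
At M: go right to N.
  At N: go left to C.
    At C: go left to A.
      At A: go left to K.
        At K: go left to P.
          P is a leaf — visit P.
        At K: go right to J.
          J is a leaf — visit J.
        Visit K.
      At A: no right child.
      Visit A.
    At C: go right to R.
      R is a leaf — visit R.
    Visit C.
  At N: no right child.
  Visit N.
Visit M.
Full post-order sequence: L, G, Q, V, P, J, K, A, R, C, N, M.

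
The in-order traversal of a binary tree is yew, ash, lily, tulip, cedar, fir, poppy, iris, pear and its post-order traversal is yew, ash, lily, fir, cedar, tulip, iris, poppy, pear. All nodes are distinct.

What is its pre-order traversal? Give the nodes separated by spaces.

The last element of post-order is the root; it splits in-order into left and right subtrees.
Root pear: left subtree has 8 nodes {yew, ash, lily, tulip, cedar, fir, poppy, iris}, right has 0 { }.
  Root poppy: left subtree has 6 nodes {yew, ash, lily, tulip, cedar, fir}, right has 1 {iris}.
    Root tulip: left subtree has 3 nodes {yew, ash, lily}, right has 2 {cedar, fir}.
      Root lily: left subtree has 2 nodes {yew, ash}, right has 0 { }.
        Root ash: left subtree has 1 node {yew}, right has 0 { }.
      Root cedar: left subtree has 0 nodes { }, right has 1 {fir}.

pear poppy tulip lily ash yew cedar fir iris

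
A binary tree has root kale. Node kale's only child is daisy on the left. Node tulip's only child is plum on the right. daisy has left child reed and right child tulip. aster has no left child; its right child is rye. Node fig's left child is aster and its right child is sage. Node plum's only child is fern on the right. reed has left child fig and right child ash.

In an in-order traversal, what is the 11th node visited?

kale

In-order visits the left subtree, then the node, then the right subtree.
At kale: go left to daisy.
  At daisy: go left to reed.
    At reed: go left to fig.
      At fig: go left to aster.
        At aster: no left child.
        Visit aster.
        At aster: go right to rye.
          rye is a leaf — visit rye.
      Visit fig.
      At fig: go right to sage.
        sage is a leaf — visit sage.
    Visit reed.
    At reed: go right to ash.
      ash is a leaf — visit ash.
  Visit daisy.
  At daisy: go right to tulip.
    At tulip: no left child.
    Visit tulip.
    At tulip: go right to plum.
      At plum: no left child.
      Visit plum.
      At plum: go right to fern.
        fern is a leaf — visit fern.
Visit kale.
At kale: no right child.
Full in-order sequence: aster, rye, fig, sage, reed, ash, daisy, tulip, plum, fern, kale.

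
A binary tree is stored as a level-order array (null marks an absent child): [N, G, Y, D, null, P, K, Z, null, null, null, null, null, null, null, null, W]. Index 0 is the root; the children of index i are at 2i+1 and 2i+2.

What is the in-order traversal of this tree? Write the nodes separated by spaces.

Z W D G N P Y K

In-order visits the left subtree, then the node, then the right subtree.
At N: go left to G.
  At G: go left to D.
    At D: go left to Z.
      At Z: no left child.
      Visit Z.
      At Z: go right to W.
        W is a leaf — visit W.
    Visit D.
    At D: no right child.
  Visit G.
  At G: no right child.
Visit N.
At N: go right to Y.
  At Y: go left to P.
    P is a leaf — visit P.
  Visit Y.
  At Y: go right to K.
    K is a leaf — visit K.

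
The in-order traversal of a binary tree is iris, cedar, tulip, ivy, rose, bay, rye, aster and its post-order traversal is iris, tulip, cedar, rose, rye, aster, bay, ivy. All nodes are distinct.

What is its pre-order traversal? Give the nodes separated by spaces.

The last element of post-order is the root; it splits in-order into left and right subtrees.
Root ivy: left subtree has 3 nodes {iris, cedar, tulip}, right has 4 {rose, bay, rye, aster}.
  Root cedar: left subtree has 1 node {iris}, right has 1 {tulip}.
  Root bay: left subtree has 1 node {rose}, right has 2 {rye, aster}.
    Root aster: left subtree has 1 node {rye}, right has 0 { }.

ivy cedar iris tulip bay rose aster rye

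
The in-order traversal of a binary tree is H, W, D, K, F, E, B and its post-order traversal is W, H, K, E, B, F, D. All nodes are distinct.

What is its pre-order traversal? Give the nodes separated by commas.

The last element of post-order is the root; it splits in-order into left and right subtrees.
Root D: left subtree has 2 nodes {H, W}, right has 4 {K, F, E, B}.
  Root H: left subtree has 0 nodes { }, right has 1 {W}.
  Root F: left subtree has 1 node {K}, right has 2 {E, B}.
    Root B: left subtree has 1 node {E}, right has 0 { }.

D, H, W, F, K, B, E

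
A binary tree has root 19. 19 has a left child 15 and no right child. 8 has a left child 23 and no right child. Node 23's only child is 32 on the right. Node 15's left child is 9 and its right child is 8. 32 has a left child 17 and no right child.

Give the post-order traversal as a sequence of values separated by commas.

Post-order visits the left subtree, then the right subtree, then the node.
At 19: go left to 15.
  At 15: go left to 9.
    9 is a leaf — visit 9.
  At 15: go right to 8.
    At 8: go left to 23.
      At 23: no left child.
      At 23: go right to 32.
        At 32: go left to 17.
          17 is a leaf — visit 17.
        At 32: no right child.
        Visit 32.
      Visit 23.
    At 8: no right child.
    Visit 8.
  Visit 15.
At 19: no right child.
Visit 19.

9, 17, 32, 23, 8, 15, 19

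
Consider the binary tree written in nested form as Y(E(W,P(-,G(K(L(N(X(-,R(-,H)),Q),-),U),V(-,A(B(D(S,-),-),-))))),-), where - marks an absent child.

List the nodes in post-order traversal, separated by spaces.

W H R X Q N L U K S D B A V G P E Y

Post-order visits the left subtree, then the right subtree, then the node.
At Y: go left to E.
  At E: go left to W.
    W is a leaf — visit W.
  At E: go right to P.
    At P: no left child.
    At P: go right to G.
      At G: go left to K.
        At K: go left to L.
          At L: go left to N.
            At N: go left to X.
              At X: no left child.
              At X: go right to R.
                At R: no left child.
                At R: go right to H.
                  H is a leaf — visit H.
                Visit R.
              Visit X.
            At N: go right to Q.
              Q is a leaf — visit Q.
            Visit N.
          At L: no right child.
          Visit L.
        At K: go right to U.
          U is a leaf — visit U.
        Visit K.
      At G: go right to V.
        At V: no left child.
        At V: go right to A.
          At A: go left to B.
            At B: go left to D.
              At D: go left to S.
                S is a leaf — visit S.
              At D: no right child.
              Visit D.
            At B: no right child.
            Visit B.
          At A: no right child.
          Visit A.
        Visit V.
      Visit G.
    Visit P.
  Visit E.
At Y: no right child.
Visit Y.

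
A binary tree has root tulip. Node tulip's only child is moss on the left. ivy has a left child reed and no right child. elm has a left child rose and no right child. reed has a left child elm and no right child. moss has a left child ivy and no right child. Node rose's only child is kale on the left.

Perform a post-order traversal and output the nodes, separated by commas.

kale, rose, elm, reed, ivy, moss, tulip

Post-order visits the left subtree, then the right subtree, then the node.
At tulip: go left to moss.
  At moss: go left to ivy.
    At ivy: go left to reed.
      At reed: go left to elm.
        At elm: go left to rose.
          At rose: go left to kale.
            kale is a leaf — visit kale.
          At rose: no right child.
          Visit rose.
        At elm: no right child.
        Visit elm.
      At reed: no right child.
      Visit reed.
    At ivy: no right child.
    Visit ivy.
  At moss: no right child.
  Visit moss.
At tulip: no right child.
Visit tulip.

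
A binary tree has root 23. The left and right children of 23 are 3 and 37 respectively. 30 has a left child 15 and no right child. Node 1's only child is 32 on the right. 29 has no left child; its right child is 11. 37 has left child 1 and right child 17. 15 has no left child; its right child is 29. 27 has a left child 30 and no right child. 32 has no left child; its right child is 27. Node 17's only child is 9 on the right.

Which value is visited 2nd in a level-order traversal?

Level-order visits nodes level by level from the root, left to right within each level.
Level 0: 23
Level 1: 3, 37
Level 2: 1, 17
Level 3: 32, 9
Level 4: 27
Level 5: 30
Level 6: 15
Level 7: 29
Level 8: 11
Full level-order sequence: 23, 3, 37, 1, 17, 32, 9, 27, 30, 15, 29, 11.

3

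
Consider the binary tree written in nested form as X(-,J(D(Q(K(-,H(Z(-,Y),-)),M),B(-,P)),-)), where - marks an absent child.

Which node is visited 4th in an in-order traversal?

Y

In-order visits the left subtree, then the node, then the right subtree.
At X: no left child.
Visit X.
At X: go right to J.
  At J: go left to D.
    At D: go left to Q.
      At Q: go left to K.
        At K: no left child.
        Visit K.
        At K: go right to H.
          At H: go left to Z.
            At Z: no left child.
            Visit Z.
            At Z: go right to Y.
              Y is a leaf — visit Y.
          Visit H.
          At H: no right child.
      Visit Q.
      At Q: go right to M.
        M is a leaf — visit M.
    Visit D.
    At D: go right to B.
      At B: no left child.
      Visit B.
      At B: go right to P.
        P is a leaf — visit P.
  Visit J.
  At J: no right child.
Full in-order sequence: X, K, Z, Y, H, Q, M, D, B, P, J.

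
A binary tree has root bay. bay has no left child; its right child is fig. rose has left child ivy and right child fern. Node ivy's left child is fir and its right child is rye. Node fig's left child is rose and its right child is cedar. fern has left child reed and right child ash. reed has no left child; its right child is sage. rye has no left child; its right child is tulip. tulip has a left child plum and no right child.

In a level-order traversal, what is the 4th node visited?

cedar

Level-order visits nodes level by level from the root, left to right within each level.
Level 0: bay
Level 1: fig
Level 2: rose, cedar
Level 3: ivy, fern
Level 4: fir, rye, reed, ash
Level 5: tulip, sage
Level 6: plum
Full level-order sequence: bay, fig, rose, cedar, ivy, fern, fir, rye, reed, ash, tulip, sage, plum.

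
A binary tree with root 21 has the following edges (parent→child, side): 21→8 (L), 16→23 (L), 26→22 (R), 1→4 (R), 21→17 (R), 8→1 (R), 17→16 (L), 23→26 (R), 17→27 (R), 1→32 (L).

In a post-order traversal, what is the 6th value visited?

Post-order visits the left subtree, then the right subtree, then the node.
At 21: go left to 8.
  At 8: no left child.
  At 8: go right to 1.
    At 1: go left to 32.
      32 is a leaf — visit 32.
    At 1: go right to 4.
      4 is a leaf — visit 4.
    Visit 1.
  Visit 8.
At 21: go right to 17.
  At 17: go left to 16.
    At 16: go left to 23.
      At 23: no left child.
      At 23: go right to 26.
        At 26: no left child.
        At 26: go right to 22.
          22 is a leaf — visit 22.
        Visit 26.
      Visit 23.
    At 16: no right child.
    Visit 16.
  At 17: go right to 27.
    27 is a leaf — visit 27.
  Visit 17.
Visit 21.
Full post-order sequence: 32, 4, 1, 8, 22, 26, 23, 16, 27, 17, 21.

26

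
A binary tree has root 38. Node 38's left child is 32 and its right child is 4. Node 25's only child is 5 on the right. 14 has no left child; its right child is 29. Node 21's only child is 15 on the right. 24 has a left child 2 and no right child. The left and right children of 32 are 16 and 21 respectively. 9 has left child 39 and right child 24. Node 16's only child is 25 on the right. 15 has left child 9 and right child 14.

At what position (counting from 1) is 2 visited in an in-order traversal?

In-order visits the left subtree, then the node, then the right subtree.
At 38: go left to 32.
  At 32: go left to 16.
    At 16: no left child.
    Visit 16.
    At 16: go right to 25.
      At 25: no left child.
      Visit 25.
      At 25: go right to 5.
        5 is a leaf — visit 5.
  Visit 32.
  At 32: go right to 21.
    At 21: no left child.
    Visit 21.
    At 21: go right to 15.
      At 15: go left to 9.
        At 9: go left to 39.
          39 is a leaf — visit 39.
        Visit 9.
        At 9: go right to 24.
          At 24: go left to 2.
            2 is a leaf — visit 2.
          Visit 24.
          At 24: no right child.
      Visit 15.
      At 15: go right to 14.
        At 14: no left child.
        Visit 14.
        At 14: go right to 29.
          29 is a leaf — visit 29.
Visit 38.
At 38: go right to 4.
  4 is a leaf — visit 4.
Full in-order sequence: 16, 25, 5, 32, 21, 39, 9, 2, 24, 15, 14, 29, 38, 4.

8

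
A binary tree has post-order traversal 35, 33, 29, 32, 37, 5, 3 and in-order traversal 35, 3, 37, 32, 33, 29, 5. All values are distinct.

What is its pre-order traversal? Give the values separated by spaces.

The last element of post-order is the root; it splits in-order into left and right subtrees.
Root 3: left subtree has 1 node {35}, right has 5 {37, 32, 33, 29, 5}.
  Root 5: left subtree has 4 nodes {37, 32, 33, 29}, right has 0 { }.
    Root 37: left subtree has 0 nodes { }, right has 3 {32, 33, 29}.
      Root 32: left subtree has 0 nodes { }, right has 2 {33, 29}.
        Root 29: left subtree has 1 node {33}, right has 0 { }.

3 35 5 37 32 29 33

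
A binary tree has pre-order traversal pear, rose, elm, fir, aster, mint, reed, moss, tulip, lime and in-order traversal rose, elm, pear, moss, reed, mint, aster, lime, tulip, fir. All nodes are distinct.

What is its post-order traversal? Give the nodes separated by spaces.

elm rose moss reed mint lime tulip aster fir pear

The first element of pre-order is the root; it splits in-order into left and right subtrees.
Root pear: left subtree has 2 nodes {rose, elm}, right has 7 {moss, reed, mint, aster, lime, tulip, fir}.
  Root rose: left subtree has 0 nodes { }, right has 1 {elm}.
  Root fir: left subtree has 6 nodes {moss, reed, mint, aster, lime, tulip}, right has 0 { }.
    Root aster: left subtree has 3 nodes {moss, reed, mint}, right has 2 {lime, tulip}.
      Root mint: left subtree has 2 nodes {moss, reed}, right has 0 { }.
        Root reed: left subtree has 1 node {moss}, right has 0 { }.
      Root tulip: left subtree has 1 node {lime}, right has 0 { }.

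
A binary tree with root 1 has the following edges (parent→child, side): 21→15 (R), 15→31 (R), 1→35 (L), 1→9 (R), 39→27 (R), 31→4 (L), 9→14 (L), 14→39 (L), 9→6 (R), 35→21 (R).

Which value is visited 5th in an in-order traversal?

In-order visits the left subtree, then the node, then the right subtree.
At 1: go left to 35.
  At 35: no left child.
  Visit 35.
  At 35: go right to 21.
    At 21: no left child.
    Visit 21.
    At 21: go right to 15.
      At 15: no left child.
      Visit 15.
      At 15: go right to 31.
        At 31: go left to 4.
          4 is a leaf — visit 4.
        Visit 31.
        At 31: no right child.
Visit 1.
At 1: go right to 9.
  At 9: go left to 14.
    At 14: go left to 39.
      At 39: no left child.
      Visit 39.
      At 39: go right to 27.
        27 is a leaf — visit 27.
    Visit 14.
    At 14: no right child.
  Visit 9.
  At 9: go right to 6.
    6 is a leaf — visit 6.
Full in-order sequence: 35, 21, 15, 4, 31, 1, 39, 27, 14, 9, 6.

31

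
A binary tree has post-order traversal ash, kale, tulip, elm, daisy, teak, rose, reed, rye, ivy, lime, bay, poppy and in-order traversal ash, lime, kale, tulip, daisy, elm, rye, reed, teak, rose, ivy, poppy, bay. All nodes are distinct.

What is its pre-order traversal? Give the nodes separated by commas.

poppy, lime, ash, ivy, rye, daisy, tulip, kale, elm, reed, rose, teak, bay

The last element of post-order is the root; it splits in-order into left and right subtrees.
Root poppy: left subtree has 11 nodes {ash, lime, kale, tulip, daisy, elm, rye, reed, teak, rose, ivy}, right has 1 {bay}.
  Root lime: left subtree has 1 node {ash}, right has 9 {kale, tulip, daisy, elm, rye, reed, teak, rose, ivy}.
    Root ivy: left subtree has 8 nodes {kale, tulip, daisy, elm, rye, reed, teak, rose}, right has 0 { }.
      Root rye: left subtree has 4 nodes {kale, tulip, daisy, elm}, right has 3 {reed, teak, rose}.
        Root daisy: left subtree has 2 nodes {kale, tulip}, right has 1 {elm}.
          Root tulip: left subtree has 1 node {kale}, right has 0 { }.
        Root reed: left subtree has 0 nodes { }, right has 2 {teak, rose}.
          Root rose: left subtree has 1 node {teak}, right has 0 { }.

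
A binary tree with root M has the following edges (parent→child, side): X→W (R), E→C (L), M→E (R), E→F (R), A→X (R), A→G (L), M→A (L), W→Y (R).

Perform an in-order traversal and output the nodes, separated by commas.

G, A, X, W, Y, M, C, E, F

In-order visits the left subtree, then the node, then the right subtree.
At M: go left to A.
  At A: go left to G.
    G is a leaf — visit G.
  Visit A.
  At A: go right to X.
    At X: no left child.
    Visit X.
    At X: go right to W.
      At W: no left child.
      Visit W.
      At W: go right to Y.
        Y is a leaf — visit Y.
Visit M.
At M: go right to E.
  At E: go left to C.
    C is a leaf — visit C.
  Visit E.
  At E: go right to F.
    F is a leaf — visit F.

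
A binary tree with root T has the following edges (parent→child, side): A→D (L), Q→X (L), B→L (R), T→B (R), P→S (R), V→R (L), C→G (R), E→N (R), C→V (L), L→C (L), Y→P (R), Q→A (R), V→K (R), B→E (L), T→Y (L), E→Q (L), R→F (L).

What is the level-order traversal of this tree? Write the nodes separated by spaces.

Level-order visits nodes level by level from the root, left to right within each level.
Level 0: T
Level 1: Y, B
Level 2: P, E, L
Level 3: S, Q, N, C
Level 4: X, A, V, G
Level 5: D, R, K
Level 6: F

T Y B P E L S Q N C X A V G D R K F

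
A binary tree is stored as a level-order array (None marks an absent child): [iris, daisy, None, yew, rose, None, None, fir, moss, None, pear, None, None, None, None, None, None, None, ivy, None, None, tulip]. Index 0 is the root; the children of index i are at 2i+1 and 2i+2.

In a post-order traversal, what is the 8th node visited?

Post-order visits the left subtree, then the right subtree, then the node.
At iris: go left to daisy.
  At daisy: go left to yew.
    At yew: go left to fir.
      fir is a leaf — visit fir.
    At yew: go right to moss.
      At moss: no left child.
      At moss: go right to ivy.
        ivy is a leaf — visit ivy.
      Visit moss.
    Visit yew.
  At daisy: go right to rose.
    At rose: no left child.
    At rose: go right to pear.
      At pear: go left to tulip.
        tulip is a leaf — visit tulip.
      At pear: no right child.
      Visit pear.
    Visit rose.
  Visit daisy.
At iris: no right child.
Visit iris.
Full post-order sequence: fir, ivy, moss, yew, tulip, pear, rose, daisy, iris.

daisy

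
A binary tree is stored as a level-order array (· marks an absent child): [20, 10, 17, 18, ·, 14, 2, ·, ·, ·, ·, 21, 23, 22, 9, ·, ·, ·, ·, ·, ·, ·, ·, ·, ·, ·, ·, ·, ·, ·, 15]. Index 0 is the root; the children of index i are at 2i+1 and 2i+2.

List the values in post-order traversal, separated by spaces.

Post-order visits the left subtree, then the right subtree, then the node.
At 20: go left to 10.
  At 10: go left to 18.
    18 is a leaf — visit 18.
  At 10: no right child.
  Visit 10.
At 20: go right to 17.
  At 17: go left to 14.
    At 14: go left to 21.
      21 is a leaf — visit 21.
    At 14: go right to 23.
      23 is a leaf — visit 23.
    Visit 14.
  At 17: go right to 2.
    At 2: go left to 22.
      22 is a leaf — visit 22.
    At 2: go right to 9.
      At 9: no left child.
      At 9: go right to 15.
        15 is a leaf — visit 15.
      Visit 9.
    Visit 2.
  Visit 17.
Visit 20.

18 10 21 23 14 22 15 9 2 17 20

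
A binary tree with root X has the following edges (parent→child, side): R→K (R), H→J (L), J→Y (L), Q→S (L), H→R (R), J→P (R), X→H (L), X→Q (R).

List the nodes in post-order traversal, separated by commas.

Post-order visits the left subtree, then the right subtree, then the node.
At X: go left to H.
  At H: go left to J.
    At J: go left to Y.
      Y is a leaf — visit Y.
    At J: go right to P.
      P is a leaf — visit P.
    Visit J.
  At H: go right to R.
    At R: no left child.
    At R: go right to K.
      K is a leaf — visit K.
    Visit R.
  Visit H.
At X: go right to Q.
  At Q: go left to S.
    S is a leaf — visit S.
  At Q: no right child.
  Visit Q.
Visit X.

Y, P, J, K, R, H, S, Q, X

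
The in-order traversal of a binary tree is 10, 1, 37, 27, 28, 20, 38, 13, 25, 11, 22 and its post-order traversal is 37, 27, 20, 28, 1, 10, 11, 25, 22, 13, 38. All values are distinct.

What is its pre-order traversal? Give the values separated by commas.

38, 10, 1, 28, 27, 37, 20, 13, 22, 25, 11

The last element of post-order is the root; it splits in-order into left and right subtrees.
Root 38: left subtree has 6 nodes {10, 1, 37, 27, 28, 20}, right has 4 {13, 25, 11, 22}.
  Root 10: left subtree has 0 nodes { }, right has 5 {1, 37, 27, 28, 20}.
    Root 1: left subtree has 0 nodes { }, right has 4 {37, 27, 28, 20}.
      Root 28: left subtree has 2 nodes {37, 27}, right has 1 {20}.
        Root 27: left subtree has 1 node {37}, right has 0 { }.
  Root 13: left subtree has 0 nodes { }, right has 3 {25, 11, 22}.
    Root 22: left subtree has 2 nodes {25, 11}, right has 0 { }.
      Root 25: left subtree has 0 nodes { }, right has 1 {11}.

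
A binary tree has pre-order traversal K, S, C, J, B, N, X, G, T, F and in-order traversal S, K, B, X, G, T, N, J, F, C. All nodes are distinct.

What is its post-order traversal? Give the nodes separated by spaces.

The first element of pre-order is the root; it splits in-order into left and right subtrees.
Root K: left subtree has 1 node {S}, right has 8 {B, X, G, T, N, J, F, C}.
  Root C: left subtree has 7 nodes {B, X, G, T, N, J, F}, right has 0 { }.
    Root J: left subtree has 5 nodes {B, X, G, T, N}, right has 1 {F}.
      Root B: left subtree has 0 nodes { }, right has 4 {X, G, T, N}.
        Root N: left subtree has 3 nodes {X, G, T}, right has 0 { }.
          Root X: left subtree has 0 nodes { }, right has 2 {G, T}.
            Root G: left subtree has 0 nodes { }, right has 1 {T}.

S T G X N B F J C K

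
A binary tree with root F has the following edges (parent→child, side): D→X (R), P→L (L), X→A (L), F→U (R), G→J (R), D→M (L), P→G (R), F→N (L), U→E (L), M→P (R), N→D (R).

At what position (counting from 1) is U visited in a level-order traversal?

Level-order visits nodes level by level from the root, left to right within each level.
Level 0: F
Level 1: N, U
Level 2: D, E
Level 3: M, X
Level 4: P, A
Level 5: L, G
Level 6: J
Full level-order sequence: F, N, U, D, E, M, X, P, A, L, G, J.

3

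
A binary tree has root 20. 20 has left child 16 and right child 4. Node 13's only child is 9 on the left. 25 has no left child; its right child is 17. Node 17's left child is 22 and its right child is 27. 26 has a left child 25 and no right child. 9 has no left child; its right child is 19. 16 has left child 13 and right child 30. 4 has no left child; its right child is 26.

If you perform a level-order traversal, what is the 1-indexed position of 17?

10

Level-order visits nodes level by level from the root, left to right within each level.
Level 0: 20
Level 1: 16, 4
Level 2: 13, 30, 26
Level 3: 9, 25
Level 4: 19, 17
Level 5: 22, 27
Full level-order sequence: 20, 16, 4, 13, 30, 26, 9, 25, 19, 17, 22, 27.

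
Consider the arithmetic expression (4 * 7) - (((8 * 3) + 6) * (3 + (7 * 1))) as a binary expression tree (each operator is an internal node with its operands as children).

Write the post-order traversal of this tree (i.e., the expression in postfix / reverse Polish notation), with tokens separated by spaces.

4 7 * 8 3 * 6 + 3 7 1 * + * -

Post-order on an expression tree gives postfix notation: for each operator, emit left operand, right operand, then the operator.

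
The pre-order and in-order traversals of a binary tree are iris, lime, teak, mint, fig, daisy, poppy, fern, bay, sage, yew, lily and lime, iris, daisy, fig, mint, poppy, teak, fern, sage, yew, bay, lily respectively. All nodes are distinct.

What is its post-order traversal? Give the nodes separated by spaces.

The first element of pre-order is the root; it splits in-order into left and right subtrees.
Root iris: left subtree has 1 node {lime}, right has 10 {daisy, fig, mint, poppy, teak, fern, sage, yew, bay, lily}.
  Root teak: left subtree has 4 nodes {daisy, fig, mint, poppy}, right has 5 {fern, sage, yew, bay, lily}.
    Root mint: left subtree has 2 nodes {daisy, fig}, right has 1 {poppy}.
      Root fig: left subtree has 1 node {daisy}, right has 0 { }.
    Root fern: left subtree has 0 nodes { }, right has 4 {sage, yew, bay, lily}.
      Root bay: left subtree has 2 nodes {sage, yew}, right has 1 {lily}.
        Root sage: left subtree has 0 nodes { }, right has 1 {yew}.

lime daisy fig poppy mint yew sage lily bay fern teak iris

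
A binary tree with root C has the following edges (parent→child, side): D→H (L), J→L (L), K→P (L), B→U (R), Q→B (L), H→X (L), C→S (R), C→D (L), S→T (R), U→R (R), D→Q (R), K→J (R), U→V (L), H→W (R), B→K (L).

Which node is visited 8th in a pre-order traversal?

Pre-order visits the node, then its left subtree, then its right subtree.
Visit C.
At C: go left to D.
  Visit D.
  At D: go left to H.
    Visit H.
    At H: go left to X.
      X is a leaf — visit X.
    At H: go right to W.
      W is a leaf — visit W.
  At D: go right to Q.
    Visit Q.
    At Q: go left to B.
      Visit B.
      At B: go left to K.
        Visit K.
        At K: go left to P.
          P is a leaf — visit P.
        At K: go right to J.
          Visit J.
          At J: go left to L.
            L is a leaf — visit L.
          At J: no right child.
      At B: go right to U.
        Visit U.
        At U: go left to V.
          V is a leaf — visit V.
        At U: go right to R.
          R is a leaf — visit R.
    At Q: no right child.
At C: go right to S.
  Visit S.
  At S: no left child.
  At S: go right to T.
    T is a leaf — visit T.
Full pre-order sequence: C, D, H, X, W, Q, B, K, P, J, L, U, V, R, S, T.

K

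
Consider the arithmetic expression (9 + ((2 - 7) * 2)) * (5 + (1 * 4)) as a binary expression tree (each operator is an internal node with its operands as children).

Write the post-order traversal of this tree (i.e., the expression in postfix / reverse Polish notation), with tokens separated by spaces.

Post-order on an expression tree gives postfix notation: for each operator, emit left operand, right operand, then the operator.

9 2 7 - 2 * + 5 1 4 * + *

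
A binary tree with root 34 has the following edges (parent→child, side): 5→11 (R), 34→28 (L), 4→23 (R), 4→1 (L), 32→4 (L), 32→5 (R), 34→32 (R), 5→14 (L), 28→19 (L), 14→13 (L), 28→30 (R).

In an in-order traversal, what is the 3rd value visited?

30

In-order visits the left subtree, then the node, then the right subtree.
At 34: go left to 28.
  At 28: go left to 19.
    19 is a leaf — visit 19.
  Visit 28.
  At 28: go right to 30.
    30 is a leaf — visit 30.
Visit 34.
At 34: go right to 32.
  At 32: go left to 4.
    At 4: go left to 1.
      1 is a leaf — visit 1.
    Visit 4.
    At 4: go right to 23.
      23 is a leaf — visit 23.
  Visit 32.
  At 32: go right to 5.
    At 5: go left to 14.
      At 14: go left to 13.
        13 is a leaf — visit 13.
      Visit 14.
      At 14: no right child.
    Visit 5.
    At 5: go right to 11.
      11 is a leaf — visit 11.
Full in-order sequence: 19, 28, 30, 34, 1, 4, 23, 32, 13, 14, 5, 11.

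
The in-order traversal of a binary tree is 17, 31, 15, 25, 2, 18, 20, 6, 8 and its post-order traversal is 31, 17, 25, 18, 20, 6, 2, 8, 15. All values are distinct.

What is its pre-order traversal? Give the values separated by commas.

15, 17, 31, 8, 2, 25, 6, 20, 18

The last element of post-order is the root; it splits in-order into left and right subtrees.
Root 15: left subtree has 2 nodes {17, 31}, right has 6 {25, 2, 18, 20, 6, 8}.
  Root 17: left subtree has 0 nodes { }, right has 1 {31}.
  Root 8: left subtree has 5 nodes {25, 2, 18, 20, 6}, right has 0 { }.
    Root 2: left subtree has 1 node {25}, right has 3 {18, 20, 6}.
      Root 6: left subtree has 2 nodes {18, 20}, right has 0 { }.
        Root 20: left subtree has 1 node {18}, right has 0 { }.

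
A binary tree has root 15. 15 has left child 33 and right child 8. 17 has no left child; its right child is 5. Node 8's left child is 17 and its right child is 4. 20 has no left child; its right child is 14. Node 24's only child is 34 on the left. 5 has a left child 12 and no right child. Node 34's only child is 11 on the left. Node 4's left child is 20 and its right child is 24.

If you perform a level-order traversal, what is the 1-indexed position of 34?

Level-order visits nodes level by level from the root, left to right within each level.
Level 0: 15
Level 1: 33, 8
Level 2: 17, 4
Level 3: 5, 20, 24
Level 4: 12, 14, 34
Level 5: 11
Full level-order sequence: 15, 33, 8, 17, 4, 5, 20, 24, 12, 14, 34, 11.

11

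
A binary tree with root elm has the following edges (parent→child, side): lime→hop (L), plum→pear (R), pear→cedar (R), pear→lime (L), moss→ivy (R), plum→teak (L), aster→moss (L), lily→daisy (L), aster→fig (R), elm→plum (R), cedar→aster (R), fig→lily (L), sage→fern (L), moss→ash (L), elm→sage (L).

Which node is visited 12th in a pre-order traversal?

ash

Pre-order visits the node, then its left subtree, then its right subtree.
Visit elm.
At elm: go left to sage.
  Visit sage.
  At sage: go left to fern.
    fern is a leaf — visit fern.
  At sage: no right child.
At elm: go right to plum.
  Visit plum.
  At plum: go left to teak.
    teak is a leaf — visit teak.
  At plum: go right to pear.
    Visit pear.
    At pear: go left to lime.
      Visit lime.
      At lime: go left to hop.
        hop is a leaf — visit hop.
      At lime: no right child.
    At pear: go right to cedar.
      Visit cedar.
      At cedar: no left child.
      At cedar: go right to aster.
        Visit aster.
        At aster: go left to moss.
          Visit moss.
          At moss: go left to ash.
            ash is a leaf — visit ash.
          At moss: go right to ivy.
            ivy is a leaf — visit ivy.
        At aster: go right to fig.
          Visit fig.
          At fig: go left to lily.
            Visit lily.
            At lily: go left to daisy.
              daisy is a leaf — visit daisy.
            At lily: no right child.
          At fig: no right child.
Full pre-order sequence: elm, sage, fern, plum, teak, pear, lime, hop, cedar, aster, moss, ash, ivy, fig, lily, daisy.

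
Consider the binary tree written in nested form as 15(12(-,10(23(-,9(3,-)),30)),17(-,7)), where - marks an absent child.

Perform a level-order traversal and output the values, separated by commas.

Level-order visits nodes level by level from the root, left to right within each level.
Level 0: 15
Level 1: 12, 17
Level 2: 10, 7
Level 3: 23, 30
Level 4: 9
Level 5: 3

15, 12, 17, 10, 7, 23, 30, 9, 3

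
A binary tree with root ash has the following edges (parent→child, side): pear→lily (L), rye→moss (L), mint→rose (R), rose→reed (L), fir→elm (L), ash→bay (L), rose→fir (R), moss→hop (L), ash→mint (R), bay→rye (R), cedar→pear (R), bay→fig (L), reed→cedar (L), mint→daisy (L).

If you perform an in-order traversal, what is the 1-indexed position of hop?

In-order visits the left subtree, then the node, then the right subtree.
At ash: go left to bay.
  At bay: go left to fig.
    fig is a leaf — visit fig.
  Visit bay.
  At bay: go right to rye.
    At rye: go left to moss.
      At moss: go left to hop.
        hop is a leaf — visit hop.
      Visit moss.
      At moss: no right child.
    Visit rye.
    At rye: no right child.
Visit ash.
At ash: go right to mint.
  At mint: go left to daisy.
    daisy is a leaf — visit daisy.
  Visit mint.
  At mint: go right to rose.
    At rose: go left to reed.
      At reed: go left to cedar.
        At cedar: no left child.
        Visit cedar.
        At cedar: go right to pear.
          At pear: go left to lily.
            lily is a leaf — visit lily.
          Visit pear.
          At pear: no right child.
      Visit reed.
      At reed: no right child.
    Visit rose.
    At rose: go right to fir.
      At fir: go left to elm.
        elm is a leaf — visit elm.
      Visit fir.
      At fir: no right child.
Full in-order sequence: fig, bay, hop, moss, rye, ash, daisy, mint, cedar, lily, pear, reed, rose, elm, fir.

3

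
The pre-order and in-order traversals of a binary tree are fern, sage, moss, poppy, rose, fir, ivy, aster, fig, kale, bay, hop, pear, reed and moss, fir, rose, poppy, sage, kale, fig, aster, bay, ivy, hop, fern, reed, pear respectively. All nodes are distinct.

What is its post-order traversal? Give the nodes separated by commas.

fir, rose, poppy, moss, kale, fig, bay, aster, hop, ivy, sage, reed, pear, fern

The first element of pre-order is the root; it splits in-order into left and right subtrees.
Root fern: left subtree has 11 nodes {moss, fir, rose, poppy, sage, kale, fig, aster, bay, ivy, hop}, right has 2 {reed, pear}.
  Root sage: left subtree has 4 nodes {moss, fir, rose, poppy}, right has 6 {kale, fig, aster, bay, ivy, hop}.
    Root moss: left subtree has 0 nodes { }, right has 3 {fir, rose, poppy}.
      Root poppy: left subtree has 2 nodes {fir, rose}, right has 0 { }.
        Root rose: left subtree has 1 node {fir}, right has 0 { }.
    Root ivy: left subtree has 4 nodes {kale, fig, aster, bay}, right has 1 {hop}.
      Root aster: left subtree has 2 nodes {kale, fig}, right has 1 {bay}.
        Root fig: left subtree has 1 node {kale}, right has 0 { }.
  Root pear: left subtree has 1 node {reed}, right has 0 { }.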